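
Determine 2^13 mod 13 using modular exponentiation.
Using Fermat: 2^{12} ≡ 1 (mod 13). 13 ≡ 1 (mod 12). So 2^{13} ≡ 2^{1} ≡ 2 (mod 13)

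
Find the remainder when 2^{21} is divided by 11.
By Fermat: 2^{10} ≡ 1 (mod 11). 21 = 2×10 + 1. So 2^{21} ≡ 2^{1} ≡ 2 (mod 11)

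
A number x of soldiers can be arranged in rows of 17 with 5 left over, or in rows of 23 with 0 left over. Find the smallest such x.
M = 17 × 23 = 391. M₁ = 23, y₁ ≡ 3 (mod 17). M₂ = 17, y₂ ≡ 19 (mod 23). x = 5×23×3 + 0×17×19 ≡ 345 (mod 391)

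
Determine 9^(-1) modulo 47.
Since 47 is prime, by Fermat 9^(-1) ≡ 9^{45} ≡ 21 mod 47. Verify: 9 × 21 = 189 ≡ 1 mod 47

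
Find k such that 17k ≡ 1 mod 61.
Since 61 is prime, by Fermat 17^(-1) ≡ 17^{59} ≡ 18 mod 61. Verify: 17 × 18 = 306 ≡ 1 mod 61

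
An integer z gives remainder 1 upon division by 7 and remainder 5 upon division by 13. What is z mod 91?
M = 7 × 13 = 91. M₁ = 13, y₁ ≡ 6 mod 7. M₂ = 7, y₂ ≡ 2 mod 13. z = 1×13×6 + 5×7×2 ≡ 57 mod 91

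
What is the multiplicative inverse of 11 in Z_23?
Since 23 is prime, by Fermat 11^(-1) ≡ 11^{21} ≡ 21 (mod 23). Verify: 11 × 21 = 231 ≡ 1 (mod 23)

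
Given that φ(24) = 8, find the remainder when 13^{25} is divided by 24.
By Euler: 13^{8} ≡ 1 (mod 24) since gcd(13, 24) = 1. 25 = 3×8 + 1. So 13^{25} ≡ 13^{1} ≡ 13 (mod 24)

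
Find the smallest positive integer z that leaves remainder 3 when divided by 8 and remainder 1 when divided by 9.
M = 8 × 9 = 72. M₁ = 9, y₁ ≡ 1 mod 8. M₂ = 8, y₂ ≡ 8 mod 9. z = 3×9×1 + 1×8×8 ≡ 19 mod 72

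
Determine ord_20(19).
Powers of 19 mod 20: 19^1≡19, 19^2≡1. Order = 2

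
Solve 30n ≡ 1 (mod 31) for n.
Since 31 is prime, by Fermat 30^(-1) ≡ 30^{29} ≡ 30 (mod 31). Verify: 30 × 30 = 900 ≡ 1 (mod 31)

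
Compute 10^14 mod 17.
By repeated squaring mod 17: 10^{1}≡10, 10^{2}≡15, 10^{4}≡4, 10^{8}≡16. Then 10^{14} = 10^{8+4+2} ≡ 16 × 4 × 15 ≡ 8 mod 17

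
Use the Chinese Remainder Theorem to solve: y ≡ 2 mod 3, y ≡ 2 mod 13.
M = 3 × 13 = 39. M₁ = 13, y₁ ≡ 1 mod 3. M₂ = 3, y₂ ≡ 9 mod 13. y = 2×13×1 + 2×3×9 ≡ 2 mod 39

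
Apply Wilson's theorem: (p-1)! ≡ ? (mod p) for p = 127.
By Wilson's theorem, (126)! ≡ -1 ≡ 126 (mod 127)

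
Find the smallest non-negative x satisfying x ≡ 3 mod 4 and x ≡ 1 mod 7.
M = 4 × 7 = 28. M₁ = 7, y₁ ≡ 3 mod 4. M₂ = 4, y₂ ≡ 2 mod 7. x = 3×7×3 + 1×4×2 ≡ 15 mod 28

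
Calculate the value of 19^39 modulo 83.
By repeated squaring mod 83: 19^{1}≡19, 19^{2}≡29, 19^{4}≡11, 19^{8}≡38, 19^{16}≡33, 19^{32}≡10. Then 19^{39} = 19^{32+4+2+1} ≡ 10 × 11 × 29 × 19 ≡ 20 mod 83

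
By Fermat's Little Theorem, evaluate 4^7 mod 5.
By Fermat: 4^{4} ≡ 1 mod 5. So 4^{7} = 4^{4} · 4^{3} ≡ 4^{3} ≡ 4 mod 5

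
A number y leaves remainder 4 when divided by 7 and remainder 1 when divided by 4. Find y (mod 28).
M = 7 × 4 = 28. M₁ = 4, y₁ ≡ 2 (mod 7). M₂ = 7, y₂ ≡ 3 (mod 4). y = 4×4×2 + 1×7×3 ≡ 25 (mod 28)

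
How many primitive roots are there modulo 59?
A prime p has φ(p-1) primitive roots; here φ(58) = 28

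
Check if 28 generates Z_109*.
28^{54} ≡ 1 (mod 109) and 54 < 108, so ord_109(28) = 54 ≠ 108 and 28 is not a primitive root.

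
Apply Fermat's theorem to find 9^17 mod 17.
By Fermat: 9^{16} ≡ 1 mod 17. So 9^{17} = 9^{16} · 9^{1} ≡ 9^{1} ≡ 9 mod 17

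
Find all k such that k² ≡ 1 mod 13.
The square roots of 1 mod 13 are 1 and 12. Verify: 1² = 1 ≡ 1 mod 13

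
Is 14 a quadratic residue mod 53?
By Euler's criterion: 14^{26} ≡ 52 mod 53. Since this equals -1 (≡ 52), 14 is not a QR.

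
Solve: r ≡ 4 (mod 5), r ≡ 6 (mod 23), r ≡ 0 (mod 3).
M = 5 × 23 × 3 = 345. M₁ = 69, y₁ ≡ 4 (mod 5). M₂ = 15, y₂ ≡ 20 (mod 23). M₃ = 115, y₃ ≡ 1 (mod 3). r = 4×69×4 + 6×15×20 + 0×115×1 ≡ 144 (mod 345)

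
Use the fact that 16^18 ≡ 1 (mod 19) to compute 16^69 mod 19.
By Fermat: 16^{18} ≡ 1 (mod 19). 69 = 3×18 + 15. So 16^{69} ≡ 16^{15} ≡ 7 (mod 19)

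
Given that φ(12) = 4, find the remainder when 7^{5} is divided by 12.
By Euler: 7^{4} ≡ 1 mod 12 since gcd(7, 12) = 1. 5 = 1×4 + 1. So 7^{5} ≡ 7^{1} ≡ 7 mod 12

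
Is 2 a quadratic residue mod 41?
By Euler's criterion: 2^{20} ≡ 1 mod 41. Since this equals 1, 2 is a QR.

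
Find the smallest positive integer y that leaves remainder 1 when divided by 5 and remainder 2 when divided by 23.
M = 5 × 23 = 115. M₁ = 23, y₁ ≡ 2 (mod 5). M₂ = 5, y₂ ≡ 14 (mod 23). y = 1×23×2 + 2×5×14 ≡ 71 (mod 115)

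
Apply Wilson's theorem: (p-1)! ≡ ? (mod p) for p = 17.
By Wilson's theorem, (16)! ≡ -1 ≡ 16 mod 17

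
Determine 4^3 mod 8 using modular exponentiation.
4^{3} = 64 ≡ 0 mod 8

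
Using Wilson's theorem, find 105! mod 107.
(106)! = (105)! × (106) ≡ -1 (mod 107). So (105)! ≡ -1 × (106)^(-1) ≡ (-1)×(-1) = 1 (mod 107)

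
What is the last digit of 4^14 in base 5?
Using Fermat: 4^{4} ≡ 1 (mod 5). 14 ≡ 2 (mod 4). So 4^{14} ≡ 4^{2} ≡ 1 (mod 5)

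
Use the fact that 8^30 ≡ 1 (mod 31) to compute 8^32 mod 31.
By Fermat: 8^{30} ≡ 1 (mod 31). So 8^{32} = 8^{30} · 8^{2} ≡ 8^{2} ≡ 2 (mod 31)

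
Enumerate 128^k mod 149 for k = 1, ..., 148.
128^1, 128^2, ..., 128^{148} mod 149: [128, 143, 126, 36, 138, 82, 66, 104, 51, 121, 141, 19, 48, 35, 10, 88, 89, 68, 62, 39, 75, 64, 146, 63, 18, 69, 41, 33, 52, 100, 135, 145, 84, 24, 92, 5, 44, 119, 34, 31, 94, 112, 32, 73, 106, 9, 109, 95, 91, 26, 50, 142, 147, 42, 12, 46, 77, 22, 134, 17, 90, 47, 56, 16, 111, 53, 79, 129, 122, 120, 13, 25, 71, 148, 21, 6, 23, 113, 11, 67, 83, 45, 98, 28, 8, 130, 101, 114, 139, 61, 60, 81, 87, 110, 74, 85, 3, 86, 131, 80, 108, 116, 97, 49, 14, 4, 65, 125, 57, 144, 105, 30, 115, 118, 55, 37, 117, 76, 43, 140, 40, 54, 58, 123, 99, 7, 2, 107, 137, 103, 72, 127, 15, 132, 59, 102, 93, 133, 38, 96, 70, 20, 27, 29, 136, 124, 78, 1]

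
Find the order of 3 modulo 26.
Powers of 3 mod 26: 3^1≡3, 3^2≡9, 3^3≡1. Order = 3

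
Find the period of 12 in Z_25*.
Powers of 12 mod 25: 12^1≡12, 12^2≡19, 12^3≡3, 12^4≡11, 12^5≡7, 12^6≡9, 12^7≡8, 12^8≡21, 12^9≡2, 12^10≡24, 12^11≡13, 12^12≡6, 12^13≡22, 12^14≡14, 12^15≡18, 12^16≡16, 12^17≡17, 12^18≡4, 12^19≡23, 12^20≡1. Order = 20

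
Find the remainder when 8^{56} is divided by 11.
By Fermat: 8^{10} ≡ 1 (mod 11). 56 = 5×10 + 6. So 8^{56} ≡ 8^{6} ≡ 3 (mod 11)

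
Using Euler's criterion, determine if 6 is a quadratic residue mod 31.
By Euler's criterion: 6^{15} ≡ 30 (mod 31). Since this equals -1 (≡ 30), 6 is not a QR.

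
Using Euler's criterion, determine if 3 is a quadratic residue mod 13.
By Euler's criterion: 3^{6} ≡ 1 (mod 13). Since this equals 1, 3 is a QR.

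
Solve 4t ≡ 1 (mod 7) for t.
Since 7 is prime, by Fermat 4^(-1) ≡ 4^{5} ≡ 2 (mod 7). Verify: 4 × 2 = 8 ≡ 1 (mod 7)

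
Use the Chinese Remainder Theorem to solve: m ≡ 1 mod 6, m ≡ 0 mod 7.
M = 6 × 7 = 42. M₁ = 7, y₁ ≡ 1 mod 6. M₂ = 6, y₂ ≡ 6 mod 7. m = 1×7×1 + 0×6×6 ≡ 7 mod 42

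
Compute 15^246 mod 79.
Using Fermat: 15^{78} ≡ 1 (mod 79). 246 ≡ 12 (mod 78). So 15^{246} ≡ 15^{12} ≡ 21 (mod 79)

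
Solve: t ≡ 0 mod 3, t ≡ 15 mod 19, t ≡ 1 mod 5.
M = 3 × 19 × 5 = 285. M₁ = 95, y₁ ≡ 2 mod 3. M₂ = 15, y₂ ≡ 14 mod 19. M₃ = 57, y₃ ≡ 3 mod 5. t = 0×95×2 + 15×15×14 + 1×57×3 ≡ 186 mod 285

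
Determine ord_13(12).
Powers of 12 mod 13: 12^1≡12, 12^2≡1. So the order of 12 is 2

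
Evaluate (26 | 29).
(26/29) = 26^{14} mod 29 = -1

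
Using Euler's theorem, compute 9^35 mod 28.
By Euler: 9^{12} ≡ 1 mod 28 since gcd(9, 28) = 1. 35 = 2×12 + 11. So 9^{35} ≡ 9^{11} ≡ 25 mod 28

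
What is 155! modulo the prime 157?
(156)! = (155)! × (156) ≡ -1 (mod 157). So (155)! ≡ -1 × (156)^(-1) ≡ (-1)×(-1) = 1 (mod 157)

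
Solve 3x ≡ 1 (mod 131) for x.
Since 131 is prime, by Fermat 3^(-1) ≡ 3^{129} ≡ 44 (mod 131). Verify: 3 × 44 = 132 ≡ 1 (mod 131)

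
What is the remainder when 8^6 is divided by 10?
By repeated squaring mod 10: 8^{1}≡8, 8^{2}≡4, 8^{4}≡6. Then 8^{6} = 8^{4+2} ≡ 6 × 4 ≡ 4 mod 10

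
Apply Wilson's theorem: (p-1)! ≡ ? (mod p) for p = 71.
By Wilson's theorem, (70)! ≡ -1 ≡ 70 mod 71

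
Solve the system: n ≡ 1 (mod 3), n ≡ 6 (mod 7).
M = 3 × 7 = 21. M₁ = 7, y₁ ≡ 1 (mod 3). M₂ = 3, y₂ ≡ 5 (mod 7). n = 1×7×1 + 6×3×5 ≡ 13 (mod 21)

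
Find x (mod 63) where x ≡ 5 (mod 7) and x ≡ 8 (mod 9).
M = 7 × 9 = 63. M₁ = 9, y₁ ≡ 4 (mod 7). M₂ = 7, y₂ ≡ 4 (mod 9). x = 5×9×4 + 8×7×4 ≡ 26 (mod 63)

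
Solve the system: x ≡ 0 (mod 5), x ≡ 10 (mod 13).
M = 5 × 13 = 65. M₁ = 13, y₁ ≡ 2 (mod 5). M₂ = 5, y₂ ≡ 8 (mod 13). x = 0×13×2 + 10×5×8 ≡ 10 (mod 65)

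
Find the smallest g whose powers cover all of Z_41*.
g = 6. Powers: [6, 36, 11, 25, 27, 39, 29, 10, ...] generates all 40 non-zero residues.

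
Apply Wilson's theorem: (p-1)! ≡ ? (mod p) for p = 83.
By Wilson's theorem, (82)! ≡ -1 ≡ 82 mod 83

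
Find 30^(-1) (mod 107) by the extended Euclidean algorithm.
Extended GCD: 30(25) + 107(-7) = 1. So 30^(-1) ≡ 25 (mod 107). Verify: 30 × 25 = 750 ≡ 1 (mod 107)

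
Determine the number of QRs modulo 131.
Exactly half the non-zero residues mod a prime are QRs: (131-1)/2 = 65.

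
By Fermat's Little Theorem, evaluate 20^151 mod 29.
By Fermat: 20^{28} ≡ 1 (mod 29). 151 = 5×28 + 11. So 20^{151} ≡ 20^{11} ≡ 7 (mod 29)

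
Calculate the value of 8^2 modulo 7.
8^{2} = 64 ≡ 1 mod 7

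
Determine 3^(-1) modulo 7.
Since 7 is prime, by Fermat 3^(-1) ≡ 3^{5} ≡ 5 mod 7. Verify: 3 × 5 = 15 ≡ 1 mod 7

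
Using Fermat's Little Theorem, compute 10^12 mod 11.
By Fermat: 10^{10} ≡ 1 (mod 11). So 10^{12} = 10^{10} · 10^{2} ≡ 10^{2} ≡ 1 (mod 11)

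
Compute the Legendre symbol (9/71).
(9/71) = 9^{35} mod 71 = 1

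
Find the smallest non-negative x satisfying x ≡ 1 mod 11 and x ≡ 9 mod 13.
M = 11 × 13 = 143. M₁ = 13, y₁ ≡ 6 mod 11. M₂ = 11, y₂ ≡ 6 mod 13. x = 1×13×6 + 9×11×6 ≡ 100 mod 143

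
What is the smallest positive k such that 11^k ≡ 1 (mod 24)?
Powers of 11 mod 24: 11^1≡11, 11^2≡1. ord_24(11) = 2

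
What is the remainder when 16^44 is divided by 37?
Using Fermat: 16^{36} ≡ 1 (mod 37). 44 ≡ 8 (mod 36). So 16^{44} ≡ 16^{8} ≡ 7 (mod 37)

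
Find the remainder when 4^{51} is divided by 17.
By Fermat: 4^{16} ≡ 1 (mod 17). 51 = 3×16 + 3. So 4^{51} ≡ 4^{3} ≡ 13 (mod 17)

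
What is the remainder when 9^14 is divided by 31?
By repeated squaring mod 31: 9^{1}≡9, 9^{2}≡19, 9^{4}≡20, 9^{8}≡28. Then 9^{14} = 9^{8+4+2} ≡ 28 × 20 × 19 ≡ 7 mod 31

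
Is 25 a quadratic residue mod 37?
By Euler's criterion: 25^{18} ≡ 1 mod 37. Since this equals 1, 25 is a QR.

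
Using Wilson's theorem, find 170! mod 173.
(172)! = (170)! × (171) × (172) ≡ -1 (mod 173). So (170)! ≡ -1 × [(172)(171)]^(-1) ≡ 86 (mod 173)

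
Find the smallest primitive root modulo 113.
g = 3. Powers: [3, 9, 27, 81, 17, 51, 40, 7, 21, 63, ...] generates all 112 non-zero residues.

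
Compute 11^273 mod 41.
Using Fermat: 11^{40} ≡ 1 (mod 41). 273 ≡ 33 (mod 40). So 11^{273} ≡ 11^{33} ≡ 34 (mod 41)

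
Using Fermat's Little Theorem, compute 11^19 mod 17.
By Fermat: 11^{16} ≡ 1 (mod 17). So 11^{19} = 11^{16} · 11^{3} ≡ 11^{3} ≡ 5 (mod 17)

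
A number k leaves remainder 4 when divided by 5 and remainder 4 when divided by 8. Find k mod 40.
M = 5 × 8 = 40. M₁ = 8, y₁ ≡ 2 mod 5. M₂ = 5, y₂ ≡ 5 mod 8. k = 4×8×2 + 4×5×5 ≡ 4 mod 40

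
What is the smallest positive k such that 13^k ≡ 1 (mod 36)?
Powers of 13 mod 36: 13^1≡13, 13^2≡25, 13^3≡1. So the order of 13 is 3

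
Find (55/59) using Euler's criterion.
(55/59) = 55^{29} mod 59 = -1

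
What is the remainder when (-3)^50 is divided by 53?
By repeated squaring (mod 53): (-3)^{1}≡50, (-3)^{2}≡9, (-3)^{4}≡28, (-3)^{8}≡42, (-3)^{16}≡15, (-3)^{32}≡13. Then (-3)^{50} = (-3)^{32+16+2} ≡ 13 × 15 × 9 ≡ 6 (mod 53)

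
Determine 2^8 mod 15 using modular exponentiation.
By repeated squaring (mod 15): 2^{1}≡2, 2^{2}≡4, 2^{4}≡1, 2^{8}≡1. So 2^{8} ≡ 1 (mod 15)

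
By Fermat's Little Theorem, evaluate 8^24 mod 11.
By Fermat: 8^{10} ≡ 1 mod 11. 24 = 2×10 + 4. So 8^{24} ≡ 8^{4} ≡ 4 mod 11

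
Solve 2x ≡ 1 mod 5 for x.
Since 5 is prime, by Fermat 2^(-1) ≡ 2^{3} ≡ 3 mod 5. Verify: 2 × 3 = 6 ≡ 1 mod 5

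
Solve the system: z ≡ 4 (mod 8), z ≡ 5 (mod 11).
M = 8 × 11 = 88. M₁ = 11, y₁ ≡ 3 (mod 8). M₂ = 8, y₂ ≡ 7 (mod 11). z = 4×11×3 + 5×8×7 ≡ 60 (mod 88)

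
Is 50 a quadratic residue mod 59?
By Euler's criterion: 50^{29} ≡ 58 (mod 59). Since this equals -1 (≡ 58), 50 is not a QR.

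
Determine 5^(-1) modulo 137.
Since 137 is prime, by Fermat 5^(-1) ≡ 5^{135} ≡ 55 (mod 137). Verify: 5 × 55 = 275 ≡ 1 (mod 137)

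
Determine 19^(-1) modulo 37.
Since 37 is prime, by Fermat 19^(-1) ≡ 19^{35} ≡ 2 (mod 37). Verify: 19 × 2 = 38 ≡ 1 (mod 37)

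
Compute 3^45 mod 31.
Using Fermat: 3^{30} ≡ 1 mod 31. 45 ≡ 15 mod 30. So 3^{45} ≡ 3^{15} ≡ 30 mod 31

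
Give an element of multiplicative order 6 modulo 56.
3 has order 6 mod 56 since 3^{6} ≡ 1 (mod 56) and no smaller power works.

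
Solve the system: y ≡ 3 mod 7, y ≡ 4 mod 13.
M = 7 × 13 = 91. M₁ = 13, y₁ ≡ 6 mod 7. M₂ = 7, y₂ ≡ 2 mod 13. y = 3×13×6 + 4×7×2 ≡ 17 mod 91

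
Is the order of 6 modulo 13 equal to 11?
Powers of 6 mod 13: 6^1≡6, 6^2≡10, 6^3≡8, 6^4≡9, 6^5≡2, 6^6≡12, 6^7≡7, 6^8≡3, 6^9≡5, 6^10≡4, 6^11≡11, 6^12≡1. 6^11≡11≢1, so ord ≠ 11. No, the actual order is 12.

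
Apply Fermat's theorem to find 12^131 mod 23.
By Fermat: 12^{22} ≡ 1 mod 23. 131 = 5×22 + 21. So 12^{131} ≡ 12^{21} ≡ 2 mod 23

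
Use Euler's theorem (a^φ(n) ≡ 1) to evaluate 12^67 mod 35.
By Euler: 12^{24} ≡ 1 mod 35 since gcd(12, 35) = 1. 67 = 2×24 + 19. So 12^{67} ≡ 12^{19} ≡ 33 mod 35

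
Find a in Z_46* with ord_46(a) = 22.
5 has order 22 mod 46 since 5^{22} ≡ 1 mod 46 and no smaller power works.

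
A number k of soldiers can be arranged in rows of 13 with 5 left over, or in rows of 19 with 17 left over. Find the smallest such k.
M = 13 × 19 = 247. M₁ = 19, y₁ ≡ 11 mod 13. M₂ = 13, y₂ ≡ 3 mod 19. k = 5×19×11 + 17×13×3 ≡ 226 mod 247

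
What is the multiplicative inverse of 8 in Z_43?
Since 43 is prime, by Fermat 8^(-1) ≡ 8^{41} ≡ 27 (mod 43). Verify: 8 × 27 = 216 ≡ 1 (mod 43)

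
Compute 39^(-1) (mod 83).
Since 83 is prime, by Fermat 39^(-1) ≡ 39^{81} ≡ 66 (mod 83). Verify: 39 × 66 = 2574 ≡ 1 (mod 83)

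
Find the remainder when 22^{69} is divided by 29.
By Fermat: 22^{28} ≡ 1 mod 29. 69 = 2×28 + 13. So 22^{69} ≡ 22^{13} ≡ 4 mod 29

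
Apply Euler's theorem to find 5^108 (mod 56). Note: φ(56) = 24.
By Euler: 5^{24} ≡ 1 (mod 56) since gcd(5, 56) = 1. 108 = 4×24 + 12. So 5^{108} ≡ 5^{12} ≡ 1 (mod 56)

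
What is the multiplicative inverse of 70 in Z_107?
Since 107 is prime, by Fermat 70^(-1) ≡ 70^{105} ≡ 26 (mod 107). Verify: 70 × 26 = 1820 ≡ 1 (mod 107)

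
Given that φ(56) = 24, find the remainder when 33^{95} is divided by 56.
By Euler: 33^{24} ≡ 1 mod 56 since gcd(33, 56) = 1. 95 = 3×24 + 23. So 33^{95} ≡ 33^{23} ≡ 17 mod 56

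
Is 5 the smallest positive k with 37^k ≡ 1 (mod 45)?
Powers of 37 mod 45: 37^1≡37, 37^2≡19, 37^3≡28, 37^4≡1. Already 37^4≡1, so the order is 4 < 5. No, the actual order is 4.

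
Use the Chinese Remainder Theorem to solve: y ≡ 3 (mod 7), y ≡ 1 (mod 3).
M = 7 × 3 = 21. M₁ = 3, y₁ ≡ 5 (mod 7). M₂ = 7, y₂ ≡ 1 (mod 3). y = 3×3×5 + 1×7×1 ≡ 10 (mod 21)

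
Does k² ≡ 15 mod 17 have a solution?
By Euler's criterion: 15^{8} ≡ 1 mod 17. Since this equals 1, 15 is a QR.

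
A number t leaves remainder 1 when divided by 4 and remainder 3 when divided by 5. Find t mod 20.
M = 4 × 5 = 20. M₁ = 5, y₁ ≡ 1 mod 4. M₂ = 4, y₂ ≡ 4 mod 5. t = 1×5×1 + 3×4×4 ≡ 13 mod 20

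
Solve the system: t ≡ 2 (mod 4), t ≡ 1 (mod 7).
M = 4 × 7 = 28. M₁ = 7, y₁ ≡ 3 (mod 4). M₂ = 4, y₂ ≡ 2 (mod 7). t = 2×7×3 + 1×4×2 ≡ 22 (mod 28)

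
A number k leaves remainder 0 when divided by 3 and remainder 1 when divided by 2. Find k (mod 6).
M = 3 × 2 = 6. M₁ = 2, y₁ ≡ 2 (mod 3). M₂ = 3, y₂ ≡ 1 (mod 2). k = 0×2×2 + 1×3×1 ≡ 3 (mod 6)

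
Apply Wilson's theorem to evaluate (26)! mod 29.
(28)! = (26)! × (27) × (28) ≡ -1 (mod 29). So (26)! ≡ -1 × [(28)(27)]^(-1) ≡ 14 (mod 29)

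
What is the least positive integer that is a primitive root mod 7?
g = 3. For each prime q|6: 3^{3}≡6, 3^{2}≡2, none ≡ 1, so ord_7(3) = 6 and 3 is a primitive root.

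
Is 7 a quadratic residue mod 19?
By Euler's criterion: 7^{9} ≡ 1 mod 19. Since this equals 1, 7 is a QR.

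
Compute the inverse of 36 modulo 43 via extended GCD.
Extended GCD: 36(6) + 43(-5) = 1. So 36^(-1) ≡ 6 (mod 43). Verify: 36 × 6 = 216 ≡ 1 (mod 43)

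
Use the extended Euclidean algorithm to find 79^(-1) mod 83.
Extended GCD: 79(-21) + 83(20) = 1. So 79^(-1) ≡ -21 ≡ 62 mod 83. Verify: 79 × 62 = 4898 ≡ 1 mod 83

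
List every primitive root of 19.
There are φ(18) = 6 primitive roots mod 19: {2, 3, 10, 13, 14, 15}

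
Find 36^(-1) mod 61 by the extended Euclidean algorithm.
Extended GCD: 36(-22) + 61(13) = 1. So 36^(-1) ≡ -22 ≡ 39 mod 61. Verify: 36 × 39 = 1404 ≡ 1 mod 61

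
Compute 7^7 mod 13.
By repeated squaring mod 13: 7^{1}≡7, 7^{2}≡10, 7^{4}≡9. Then 7^{7} = 7^{4+2+1} ≡ 9 × 10 × 7 ≡ 6 mod 13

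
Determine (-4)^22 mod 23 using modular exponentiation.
Using Fermat: (-4)^{22} ≡ 1 mod 23. 22 ≡ 0 mod 22. So (-4)^{22} ≡ (-4)^{0} ≡ 1 mod 23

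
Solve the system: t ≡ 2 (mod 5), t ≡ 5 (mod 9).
M = 5 × 9 = 45. M₁ = 9, y₁ ≡ 4 (mod 5). M₂ = 5, y₂ ≡ 2 (mod 9). t = 2×9×4 + 5×5×2 ≡ 32 (mod 45)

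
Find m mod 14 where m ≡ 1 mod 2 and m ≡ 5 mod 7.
M = 2 × 7 = 14. M₁ = 7, y₁ ≡ 1 mod 2. M₂ = 2, y₂ ≡ 4 mod 7. m = 1×7×1 + 5×2×4 ≡ 5 mod 14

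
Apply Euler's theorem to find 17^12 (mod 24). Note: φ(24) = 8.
By Euler: 17^{8} ≡ 1 (mod 24) since gcd(17, 24) = 1. 12 = 1×8 + 4. So 17^{12} ≡ 17^{4} ≡ 1 (mod 24)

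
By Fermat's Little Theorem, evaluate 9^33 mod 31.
By Fermat: 9^{30} ≡ 1 (mod 31). So 9^{33} = 9^{30} · 9^{3} ≡ 9^{3} ≡ 16 (mod 31)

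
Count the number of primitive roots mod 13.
A prime p has φ(p-1) primitive roots; here φ(12) = 4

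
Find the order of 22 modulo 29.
Powers of 22 mod 29: 22^1≡22, 22^2≡20, 22^3≡5, 22^4≡23, 22^5≡13, 22^6≡25, 22^7≡28, 22^8≡7, 22^9≡9, 22^10≡24, 22^11≡6, 22^12≡16, 22^13≡4, 22^14≡1. ord_29(22) = 14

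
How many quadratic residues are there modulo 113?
For prime 113, there are (p-1)/2 = (113-1)/2 = 56 quadratic residues (excluding 0).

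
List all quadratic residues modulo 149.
QRs mod 149: {1, 4, 5, 6, 7, 9, 16, 17, 19, 20, 22, 24, 25, 26, 28, 29, 30, 31, 33, 35, 36, 37, 39, 42, 45, 46, 47, 49, 53, 54, 61, 63, 64, 67, 68, 69, 73, 76, 80, 81, 82, 85, 86, 88, 95, 96, 100, 102, 103, 104, 107, 110, 112, 113, 114, 116, 118, 119, 120, 121, 123, 124, 125, 127, 129, 130, 132, 133, 140, 142, 143, 144, 145, 148}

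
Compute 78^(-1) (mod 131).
Since 131 is prime, by Fermat 78^(-1) ≡ 78^{129} ≡ 42 (mod 131). Verify: 78 × 42 = 3276 ≡ 1 (mod 131)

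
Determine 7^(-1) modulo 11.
Since 11 is prime, by Fermat 7^(-1) ≡ 7^{9} ≡ 8 mod 11. Verify: 7 × 8 = 56 ≡ 1 mod 11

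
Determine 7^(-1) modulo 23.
Since 23 is prime, by Fermat 7^(-1) ≡ 7^{21} ≡ 10 mod 23. Verify: 7 × 10 = 70 ≡ 1 mod 23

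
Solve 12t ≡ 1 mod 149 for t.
Since 149 is prime, by Fermat 12^(-1) ≡ 12^{147} ≡ 87 mod 149. Verify: 12 × 87 = 1044 ≡ 1 mod 149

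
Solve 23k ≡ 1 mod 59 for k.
Since 59 is prime, by Fermat 23^(-1) ≡ 23^{57} ≡ 18 mod 59. Verify: 23 × 18 = 414 ≡ 1 mod 59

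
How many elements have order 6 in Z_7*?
There are φ(7-1) = φ(6) = 2 primitive roots modulo 7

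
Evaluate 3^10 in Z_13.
By repeated squaring (mod 13): 3^{1}≡3, 3^{2}≡9, 3^{4}≡3, 3^{8}≡9. Then 3^{10} = 3^{8+2} ≡ 9 × 9 ≡ 3 (mod 13)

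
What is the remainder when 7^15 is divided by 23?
By repeated squaring mod 23: 7^{1}≡7, 7^{2}≡3, 7^{4}≡9, 7^{8}≡12. Then 7^{15} = 7^{8+4+2+1} ≡ 12 × 9 × 3 × 7 ≡ 14 mod 23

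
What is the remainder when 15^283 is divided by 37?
Using Fermat: 15^{36} ≡ 1 mod 37. 283 ≡ 31 mod 36. So 15^{283} ≡ 15^{31} ≡ 17 mod 37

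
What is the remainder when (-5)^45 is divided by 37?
Using Fermat: (-5)^{36} ≡ 1 mod 37. 45 ≡ 9 mod 36. So (-5)^{45} ≡ (-5)^{9} ≡ 31 mod 37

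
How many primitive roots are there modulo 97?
There are φ(97-1) = φ(96) = 32 primitive roots modulo 97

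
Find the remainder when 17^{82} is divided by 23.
By Fermat: 17^{22} ≡ 1 mod 23. 82 = 3×22 + 16. So 17^{82} ≡ 17^{16} ≡ 2 mod 23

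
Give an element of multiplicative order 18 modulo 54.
5 has order 18 mod 54 since 5^{18} ≡ 1 (mod 54) and no smaller power works.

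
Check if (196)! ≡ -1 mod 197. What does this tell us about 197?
(196)! mod 197 = 196. Since this equals -1 mod 197, Wilson confirms 197 is prime.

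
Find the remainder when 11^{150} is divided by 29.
By Fermat: 11^{28} ≡ 1 (mod 29). 150 = 5×28 + 10. So 11^{150} ≡ 11^{10} ≡ 22 (mod 29)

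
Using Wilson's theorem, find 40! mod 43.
(42)! = (40)! × (41) × (42) ≡ -1 mod 43. So (40)! ≡ -1 × [(42)(41)]^(-1) ≡ 21 mod 43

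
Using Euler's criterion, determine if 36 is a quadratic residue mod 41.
By Euler's criterion: 36^{20} ≡ 1 (mod 41). Since this equals 1, 36 is a QR.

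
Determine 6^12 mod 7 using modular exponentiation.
Using Fermat: 6^{6} ≡ 1 mod 7. 12 ≡ 0 mod 6. So 6^{12} ≡ 6^{0} ≡ 1 mod 7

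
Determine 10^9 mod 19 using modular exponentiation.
By repeated squaring mod 19: 10^{1}≡10, 10^{2}≡5, 10^{4}≡6, 10^{8}≡17. Then 10^{9} = 10^{8+1} ≡ 17 × 10 ≡ 18 mod 19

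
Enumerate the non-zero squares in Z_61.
Squares in Z_61*: {1, 3, 4, 5, 9, 12, 13, 14, 15, 16, 19, 20, 22, 25, 27, 34, 36, 39, 41, 42, 45, 46, 47, 48, 49, 52, 56, 57, 58, 60}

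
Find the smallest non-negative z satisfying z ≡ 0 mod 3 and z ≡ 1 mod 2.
M = 3 × 2 = 6. M₁ = 2, y₁ ≡ 2 mod 3. M₂ = 3, y₂ ≡ 1 mod 2. z = 0×2×2 + 1×3×1 ≡ 3 mod 6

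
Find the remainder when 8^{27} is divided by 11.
By Fermat: 8^{10} ≡ 1 (mod 11). 27 = 2×10 + 7. So 8^{27} ≡ 8^{7} ≡ 2 (mod 11)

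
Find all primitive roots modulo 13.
There are φ(12) = 4 primitive roots mod 13: {2, 6, 7, 11}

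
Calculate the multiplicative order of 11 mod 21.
Powers of 11 mod 21: 11^1≡11, 11^2≡16, 11^3≡8, 11^4≡4, 11^5≡2, 11^6≡1. Order = 6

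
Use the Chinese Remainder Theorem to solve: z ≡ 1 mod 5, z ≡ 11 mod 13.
M = 5 × 13 = 65. M₁ = 13, y₁ ≡ 2 mod 5. M₂ = 5, y₂ ≡ 8 mod 13. z = 1×13×2 + 11×5×8 ≡ 11 mod 65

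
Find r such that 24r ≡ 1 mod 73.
Since 73 is prime, by Fermat 24^(-1) ≡ 24^{71} ≡ 70 mod 73. Verify: 24 × 70 = 1680 ≡ 1 mod 73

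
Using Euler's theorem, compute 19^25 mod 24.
By Euler: 19^{8} ≡ 1 (mod 24) since gcd(19, 24) = 1. 25 = 3×8 + 1. So 19^{25} ≡ 19^{1} ≡ 19 (mod 24)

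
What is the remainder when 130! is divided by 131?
By Wilson's theorem, (130)! ≡ -1 ≡ 130 (mod 131)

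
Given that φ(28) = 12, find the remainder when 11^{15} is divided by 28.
By Euler: 11^{12} ≡ 1 mod 28 since gcd(11, 28) = 1. 15 = 1×12 + 3. So 11^{15} ≡ 11^{3} ≡ 15 mod 28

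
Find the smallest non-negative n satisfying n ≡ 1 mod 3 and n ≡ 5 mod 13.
M = 3 × 13 = 39. M₁ = 13, y₁ ≡ 1 mod 3. M₂ = 3, y₂ ≡ 9 mod 13. n = 1×13×1 + 5×3×9 ≡ 31 mod 39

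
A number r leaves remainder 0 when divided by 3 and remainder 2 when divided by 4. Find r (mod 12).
M = 3 × 4 = 12. M₁ = 4, y₁ ≡ 1 (mod 3). M₂ = 3, y₂ ≡ 3 (mod 4). r = 0×4×1 + 2×3×3 ≡ 6 (mod 12)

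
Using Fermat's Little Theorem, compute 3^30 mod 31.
By Fermat's Little Theorem, 3^{30} ≡ 1 (mod 31) since 31 is prime and gcd(3, 31) = 1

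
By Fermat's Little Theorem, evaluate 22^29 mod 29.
By Fermat: 22^{28} ≡ 1 (mod 29). So 22^{29} = 22^{28} · 22^{1} ≡ 22^{1} ≡ 22 (mod 29)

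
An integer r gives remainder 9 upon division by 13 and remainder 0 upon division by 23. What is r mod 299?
M = 13 × 23 = 299. M₁ = 23, y₁ ≡ 4 mod 13. M₂ = 13, y₂ ≡ 16 mod 23. r = 9×23×4 + 0×13×16 ≡ 230 mod 299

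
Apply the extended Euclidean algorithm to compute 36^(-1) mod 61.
Extended GCD: 36(-22) + 61(13) = 1. So 36^(-1) ≡ -22 ≡ 39 (mod 61). Verify: 36 × 39 = 1404 ≡ 1 (mod 61)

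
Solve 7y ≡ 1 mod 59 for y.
Since 59 is prime, by Fermat 7^(-1) ≡ 7^{57} ≡ 17 mod 59. Verify: 7 × 17 = 119 ≡ 1 mod 59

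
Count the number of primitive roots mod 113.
There are φ(113-1) = φ(112) = 48 primitive roots modulo 113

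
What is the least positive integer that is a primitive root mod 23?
g = 5. Powers: [5, 2, 10, 4, 20, 8, ...] generates all 22 non-zero residues.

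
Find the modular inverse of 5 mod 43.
Since 43 is prime, by Fermat 5^(-1) ≡ 5^{41} ≡ 26 (mod 43). Verify: 5 × 26 = 130 ≡ 1 (mod 43)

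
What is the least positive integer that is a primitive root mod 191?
g = 19. For each prime q|190: 19^{95}≡190, 19^{38}≡39, 19^{10}≡52, none ≡ 1, so ord_191(19) = 190 and 19 is a primitive root.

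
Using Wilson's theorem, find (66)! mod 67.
By Wilson's theorem, (66)! ≡ -1 ≡ 66 mod 67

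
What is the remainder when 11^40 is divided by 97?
By repeated squaring (mod 97): 11^{1}≡11, 11^{2}≡24, 11^{4}≡91, 11^{8}≡36, 11^{16}≡35, 11^{32}≡61. Then 11^{40} = 11^{32+8} ≡ 61 × 36 ≡ 62 (mod 97)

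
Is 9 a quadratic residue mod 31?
By Euler's criterion: 9^{15} ≡ 1 mod 31. Since this equals 1, 9 is a QR.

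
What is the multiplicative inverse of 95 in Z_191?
Since 191 is prime, by Fermat 95^(-1) ≡ 95^{189} ≡ 189 (mod 191). Verify: 95 × 189 = 17955 ≡ 1 (mod 191)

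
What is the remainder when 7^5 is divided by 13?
By repeated squaring mod 13: 7^{1}≡7, 7^{2}≡10, 7^{4}≡9. Then 7^{5} = 7^{4+1} ≡ 9 × 7 ≡ 11 mod 13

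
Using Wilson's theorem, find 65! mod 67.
(66)! = (65)! × (66) ≡ -1 (mod 67). So (65)! ≡ -1 × (66)^(-1) ≡ (-1)×(-1) = 1 (mod 67)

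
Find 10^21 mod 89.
By repeated squaring mod 89: 10^{1}≡10, 10^{2}≡11, 10^{4}≡32, 10^{8}≡45, 10^{16}≡67. Then 10^{21} = 10^{16+4+1} ≡ 67 × 32 × 10 ≡ 80 mod 89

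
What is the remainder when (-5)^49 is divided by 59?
By repeated squaring mod 59: (-5)^{1}≡54, (-5)^{2}≡25, (-5)^{4}≡35, (-5)^{8}≡45, (-5)^{16}≡19, (-5)^{32}≡7. Then (-5)^{49} = (-5)^{32+16+1} ≡ 7 × 19 × 54 ≡ 43 mod 59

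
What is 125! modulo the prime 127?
(126)! = (125)! × (126) ≡ -1 (mod 127). So (125)! ≡ -1 × (126)^(-1) ≡ (-1)×(-1) = 1 (mod 127)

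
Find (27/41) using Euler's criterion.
(27/41) = 27^{20} mod 41 = -1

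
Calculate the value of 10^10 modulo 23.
By repeated squaring mod 23: 10^{1}≡10, 10^{2}≡8, 10^{4}≡18, 10^{8}≡2. Then 10^{10} = 10^{8+2} ≡ 2 × 8 ≡ 16 mod 23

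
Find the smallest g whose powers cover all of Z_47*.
g = 5. Powers: [5, 25, 31, 14, 23, 21, 11, 8, 40, ...] generates all 46 non-zero residues.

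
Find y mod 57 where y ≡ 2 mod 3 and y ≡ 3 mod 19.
M = 3 × 19 = 57. M₁ = 19, y₁ ≡ 1 mod 3. M₂ = 3, y₂ ≡ 13 mod 19. y = 2×19×1 + 3×3×13 ≡ 41 mod 57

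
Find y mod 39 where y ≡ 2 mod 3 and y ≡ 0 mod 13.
M = 3 × 13 = 39. M₁ = 13, y₁ ≡ 1 mod 3. M₂ = 3, y₂ ≡ 9 mod 13. y = 2×13×1 + 0×3×9 ≡ 26 mod 39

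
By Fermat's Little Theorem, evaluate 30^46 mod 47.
By Fermat's Little Theorem, 30^{46} ≡ 1 (mod 47) since 47 is prime and gcd(30, 47) = 1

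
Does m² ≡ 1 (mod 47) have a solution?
By Euler's criterion: 1^{23} ≡ 1 (mod 47). Since this equals 1, 1 is a QR.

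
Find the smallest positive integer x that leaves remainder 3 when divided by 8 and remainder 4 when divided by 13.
M = 8 × 13 = 104. M₁ = 13, y₁ ≡ 5 (mod 8). M₂ = 8, y₂ ≡ 5 (mod 13). x = 3×13×5 + 4×8×5 ≡ 43 (mod 104)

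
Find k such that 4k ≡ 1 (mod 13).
Since 13 is prime, by Fermat 4^(-1) ≡ 4^{11} ≡ 10 (mod 13). Verify: 4 × 10 = 40 ≡ 1 (mod 13)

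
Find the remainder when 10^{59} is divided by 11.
By Fermat: 10^{10} ≡ 1 mod 11. 59 = 5×10 + 9. So 10^{59} ≡ 10^{9} ≡ 10 mod 11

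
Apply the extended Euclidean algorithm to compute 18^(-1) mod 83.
Extended GCD: 18(-23) + 83(5) = 1. So 18^(-1) ≡ -23 ≡ 60 (mod 83). Verify: 18 × 60 = 1080 ≡ 1 (mod 83)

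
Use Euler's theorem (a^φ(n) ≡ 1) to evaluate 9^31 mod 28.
By Euler: 9^{12} ≡ 1 (mod 28) since gcd(9, 28) = 1. 31 = 2×12 + 7. So 9^{31} ≡ 9^{7} ≡ 9 (mod 28)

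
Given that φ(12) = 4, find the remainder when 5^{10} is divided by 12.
By Euler: 5^{4} ≡ 1 mod 12 since gcd(5, 12) = 1. 10 = 2×4 + 2. So 5^{10} ≡ 5^{2} ≡ 1 mod 12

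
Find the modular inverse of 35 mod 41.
Since 41 is prime, by Fermat 35^(-1) ≡ 35^{39} ≡ 34 mod 41. Verify: 35 × 34 = 1190 ≡ 1 mod 41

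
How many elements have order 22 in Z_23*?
A prime p has φ(p-1) primitive roots; here φ(22) = 10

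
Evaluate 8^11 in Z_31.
By repeated squaring (mod 31): 8^{1}≡8, 8^{2}≡2, 8^{4}≡4, 8^{8}≡16. Then 8^{11} = 8^{8+2+1} ≡ 16 × 2 × 8 ≡ 8 (mod 31)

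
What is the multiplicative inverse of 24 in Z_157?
Since 157 is prime, by Fermat 24^(-1) ≡ 24^{155} ≡ 72 (mod 157). Verify: 24 × 72 = 1728 ≡ 1 (mod 157)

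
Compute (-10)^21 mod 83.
By repeated squaring (mod 83): (-10)^{1}≡73, (-10)^{2}≡17, (-10)^{4}≡40, (-10)^{8}≡23, (-10)^{16}≡31. Then (-10)^{21} = (-10)^{16+4+1} ≡ 31 × 40 × 73 ≡ 50 (mod 83)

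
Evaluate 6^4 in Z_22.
6^{4} = 1296 ≡ 20 mod 22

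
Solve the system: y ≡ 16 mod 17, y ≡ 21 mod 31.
M = 17 × 31 = 527. M₁ = 31, y₁ ≡ 11 mod 17. M₂ = 17, y₂ ≡ 11 mod 31. y = 16×31×11 + 21×17×11 ≡ 424 mod 527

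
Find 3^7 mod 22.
By repeated squaring mod 22: 3^{1}≡3, 3^{2}≡9, 3^{4}≡15. Then 3^{7} = 3^{4+2+1} ≡ 15 × 9 × 3 ≡ 9 mod 22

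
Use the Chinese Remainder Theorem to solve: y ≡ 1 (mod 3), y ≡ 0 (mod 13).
M = 3 × 13 = 39. M₁ = 13, y₁ ≡ 1 (mod 3). M₂ = 3, y₂ ≡ 9 (mod 13). y = 1×13×1 + 0×3×9 ≡ 13 (mod 39)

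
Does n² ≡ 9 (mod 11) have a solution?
By Euler's criterion: 9^{5} ≡ 1 (mod 11). Since this equals 1, 9 is a QR.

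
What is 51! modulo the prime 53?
(52)! = (51)! × (52) ≡ -1 mod 53. So (51)! ≡ -1 × (52)^(-1) ≡ (-1)×(-1) = 1 mod 53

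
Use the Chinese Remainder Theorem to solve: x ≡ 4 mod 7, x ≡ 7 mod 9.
M = 7 × 9 = 63. M₁ = 9, y₁ ≡ 4 mod 7. M₂ = 7, y₂ ≡ 4 mod 9. x = 4×9×4 + 7×7×4 ≡ 25 mod 63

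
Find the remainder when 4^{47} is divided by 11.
By Fermat: 4^{10} ≡ 1 (mod 11). 47 = 4×10 + 7. So 4^{47} ≡ 4^{7} ≡ 5 (mod 11)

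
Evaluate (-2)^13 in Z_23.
By repeated squaring mod 23: (-2)^{1}≡21, (-2)^{2}≡4, (-2)^{4}≡16, (-2)^{8}≡3. Then (-2)^{13} = (-2)^{8+4+1} ≡ 3 × 16 × 21 ≡ 19 mod 23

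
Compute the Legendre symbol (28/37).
(28/37) = 28^{18} mod 37 = 1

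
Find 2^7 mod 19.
By repeated squaring mod 19: 2^{1}≡2, 2^{2}≡4, 2^{4}≡16. Then 2^{7} = 2^{4+2+1} ≡ 16 × 4 × 2 ≡ 14 mod 19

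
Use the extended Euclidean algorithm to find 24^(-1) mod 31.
Extended GCD: 24(-9) + 31(7) = 1. So 24^(-1) ≡ -9 ≡ 22 mod 31. Verify: 24 × 22 = 528 ≡ 1 mod 31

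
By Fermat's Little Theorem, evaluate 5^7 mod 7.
By Fermat: 5^{6} ≡ 1 mod 7. So 5^{7} = 5^{6} · 5^{1} ≡ 5^{1} ≡ 5 mod 7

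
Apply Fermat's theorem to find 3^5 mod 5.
By Fermat: 3^{4} ≡ 1 mod 5. So 3^{5} = 3^{4} · 3^{1} ≡ 3^{1} ≡ 3 mod 5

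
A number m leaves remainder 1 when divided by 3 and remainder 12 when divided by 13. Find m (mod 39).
M = 3 × 13 = 39. M₁ = 13, y₁ ≡ 1 (mod 3). M₂ = 3, y₂ ≡ 9 (mod 13). m = 1×13×1 + 12×3×9 ≡ 25 (mod 39)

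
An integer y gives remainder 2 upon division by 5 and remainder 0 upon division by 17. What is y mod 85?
M = 5 × 17 = 85. M₁ = 17, y₁ ≡ 3 mod 5. M₂ = 5, y₂ ≡ 7 mod 17. y = 2×17×3 + 0×5×7 ≡ 17 mod 85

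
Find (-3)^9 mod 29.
By repeated squaring mod 29: (-3)^{1}≡26, (-3)^{2}≡9, (-3)^{4}≡23, (-3)^{8}≡7. Then (-3)^{9} = (-3)^{8+1} ≡ 7 × 26 ≡ 8 mod 29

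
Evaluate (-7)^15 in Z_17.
By repeated squaring (mod 17): (-7)^{1}≡10, (-7)^{2}≡15, (-7)^{4}≡4, (-7)^{8}≡16. Then (-7)^{15} = (-7)^{8+4+2+1} ≡ 16 × 4 × 15 × 10 ≡ 12 (mod 17)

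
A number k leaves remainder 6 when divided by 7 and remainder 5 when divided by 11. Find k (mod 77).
M = 7 × 11 = 77. M₁ = 11, y₁ ≡ 2 (mod 7). M₂ = 7, y₂ ≡ 8 (mod 11). k = 6×11×2 + 5×7×8 ≡ 27 (mod 77)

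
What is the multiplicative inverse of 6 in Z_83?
Since 83 is prime, by Fermat 6^(-1) ≡ 6^{81} ≡ 14 (mod 83). Verify: 6 × 14 = 84 ≡ 1 (mod 83)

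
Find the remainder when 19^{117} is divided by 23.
By Fermat: 19^{22} ≡ 1 (mod 23). 117 = 5×22 + 7. So 19^{117} ≡ 19^{7} ≡ 15 (mod 23)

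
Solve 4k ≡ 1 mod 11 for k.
Since 11 is prime, by Fermat 4^(-1) ≡ 4^{9} ≡ 3 mod 11. Verify: 4 × 3 = 12 ≡ 1 mod 11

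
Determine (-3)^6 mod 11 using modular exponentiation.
By repeated squaring mod 11: (-3)^{1}≡8, (-3)^{2}≡9, (-3)^{4}≡4. Then (-3)^{6} = (-3)^{4+2} ≡ 4 × 9 ≡ 3 mod 11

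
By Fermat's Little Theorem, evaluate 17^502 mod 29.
By Fermat: 17^{28} ≡ 1 mod 29. 502 ≡ 26 mod 28. So 17^{502} ≡ 17^{26} ≡ 28 mod 29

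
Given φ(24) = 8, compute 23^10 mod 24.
By Euler: 23^{8} ≡ 1 (mod 24) since gcd(23, 24) = 1. 10 = 1×8 + 2. So 23^{10} ≡ 23^{2} ≡ 1 (mod 24)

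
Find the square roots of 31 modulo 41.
The square roots of 31 mod 41 are 20 and 21. Verify: 20² = 400 ≡ 31 mod 41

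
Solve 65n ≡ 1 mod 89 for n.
Since 89 is prime, by Fermat 65^(-1) ≡ 65^{87} ≡ 63 mod 89. Verify: 65 × 63 = 4095 ≡ 1 mod 89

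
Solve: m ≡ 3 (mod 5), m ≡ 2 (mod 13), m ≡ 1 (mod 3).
M = 5 × 13 × 3 = 195. M₁ = 39, y₁ ≡ 4 (mod 5). M₂ = 15, y₂ ≡ 7 (mod 13). M₃ = 65, y₃ ≡ 2 (mod 3). m = 3×39×4 + 2×15×7 + 1×65×2 ≡ 28 (mod 195)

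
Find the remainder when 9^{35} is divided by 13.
By Fermat: 9^{12} ≡ 1 mod 13. 35 = 2×12 + 11. So 9^{35} ≡ 9^{11} ≡ 3 mod 13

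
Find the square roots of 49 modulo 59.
The square roots of 49 mod 59 are 7 and 52. Verify: 7² = 49 ≡ 49 mod 59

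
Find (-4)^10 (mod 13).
By repeated squaring (mod 13): (-4)^{1}≡9, (-4)^{2}≡3, (-4)^{4}≡9, (-4)^{8}≡3. Then (-4)^{10} = (-4)^{8+2} ≡ 3 × 3 ≡ 9 (mod 13)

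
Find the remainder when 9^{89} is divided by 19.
By Fermat: 9^{18} ≡ 1 (mod 19). 89 = 4×18 + 17. So 9^{89} ≡ 9^{17} ≡ 17 (mod 19)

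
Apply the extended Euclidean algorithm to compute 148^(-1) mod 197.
Extended GCD: 148(4) + 197(-3) = 1. So 148^(-1) ≡ 4 (mod 197). Verify: 148 × 4 = 592 ≡ 1 (mod 197)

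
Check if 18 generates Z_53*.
ord_53(18) divides 52. For each prime q|52: 18^{26}≡52, 18^{4}≡36, none ≡ 1. So 18 has order 52 and is a primitive root mod 53.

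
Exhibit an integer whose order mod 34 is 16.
3 has order 16 mod 34 since 3^{16} ≡ 1 (mod 34) and no smaller power works.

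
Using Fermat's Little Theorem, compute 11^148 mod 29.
By Fermat: 11^{28} ≡ 1 mod 29. 148 = 5×28 + 8. So 11^{148} ≡ 11^{8} ≡ 16 mod 29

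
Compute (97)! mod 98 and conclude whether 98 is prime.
(97)! mod 98 = 0. Since 0 ≢ -1 mod 98, 98 is not prime.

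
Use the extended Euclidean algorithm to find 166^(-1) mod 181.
Extended GCD: 166(12) + 181(-11) = 1. So 166^(-1) ≡ 12 mod 181. Verify: 166 × 12 = 1992 ≡ 1 mod 181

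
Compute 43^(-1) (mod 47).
Since 47 is prime, by Fermat 43^(-1) ≡ 43^{45} ≡ 35 (mod 47). Verify: 43 × 35 = 1505 ≡ 1 (mod 47)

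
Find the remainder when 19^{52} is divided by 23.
By Fermat: 19^{22} ≡ 1 mod 23. 52 = 2×22 + 8. So 19^{52} ≡ 19^{8} ≡ 9 mod 23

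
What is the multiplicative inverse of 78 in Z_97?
Since 97 is prime, by Fermat 78^(-1) ≡ 78^{95} ≡ 51 (mod 97). Verify: 78 × 51 = 3978 ≡ 1 (mod 97)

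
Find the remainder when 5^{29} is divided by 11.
By Fermat: 5^{10} ≡ 1 mod 11. 29 = 2×10 + 9. So 5^{29} ≡ 5^{9} ≡ 9 mod 11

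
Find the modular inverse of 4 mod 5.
Since 5 is prime, by Fermat 4^(-1) ≡ 4^{3} ≡ 4 mod 5. Verify: 4 × 4 = 16 ≡ 1 mod 5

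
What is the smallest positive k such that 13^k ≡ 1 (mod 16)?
Powers of 13 mod 16: 13^1≡13, 13^2≡9, 13^3≡5, 13^4≡1. So the order of 13 is 4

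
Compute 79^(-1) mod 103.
Since 103 is prime, by Fermat 79^(-1) ≡ 79^{101} ≡ 30 mod 103. Verify: 79 × 30 = 2370 ≡ 1 mod 103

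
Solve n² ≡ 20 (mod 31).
The square roots of 20 mod 31 are 19 and 12. Verify: 19² = 361 ≡ 20 (mod 31)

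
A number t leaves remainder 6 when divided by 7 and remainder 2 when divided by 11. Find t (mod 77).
M = 7 × 11 = 77. M₁ = 11, y₁ ≡ 2 (mod 7). M₂ = 7, y₂ ≡ 8 (mod 11). t = 6×11×2 + 2×7×8 ≡ 13 (mod 77)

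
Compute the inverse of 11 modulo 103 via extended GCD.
Extended GCD: 11(-28) + 103(3) = 1. So 11^(-1) ≡ -28 ≡ 75 mod 103. Verify: 11 × 75 = 825 ≡ 1 mod 103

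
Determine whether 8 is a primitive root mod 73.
8^{3} ≡ 1 mod 73 and 3 < 72, so ord_73(8) = 3 ≠ 72 and 8 is not a primitive root.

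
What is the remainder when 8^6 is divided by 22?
By repeated squaring mod 22: 8^{1}≡8, 8^{2}≡20, 8^{4}≡4. Then 8^{6} = 8^{4+2} ≡ 4 × 20 ≡ 14 mod 22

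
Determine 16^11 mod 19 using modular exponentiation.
By repeated squaring (mod 19): 16^{1}≡16, 16^{2}≡9, 16^{4}≡5, 16^{8}≡6. Then 16^{11} = 16^{8+2+1} ≡ 6 × 9 × 16 ≡ 9 (mod 19)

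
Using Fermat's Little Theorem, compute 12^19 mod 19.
By Fermat: 12^{18} ≡ 1 (mod 19). So 12^{19} = 12^{18} · 12^{1} ≡ 12^{1} ≡ 12 (mod 19)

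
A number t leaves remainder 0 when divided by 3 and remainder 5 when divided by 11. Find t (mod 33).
M = 3 × 11 = 33. M₁ = 11, y₁ ≡ 2 (mod 3). M₂ = 3, y₂ ≡ 4 (mod 11). t = 0×11×2 + 5×3×4 ≡ 27 (mod 33)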